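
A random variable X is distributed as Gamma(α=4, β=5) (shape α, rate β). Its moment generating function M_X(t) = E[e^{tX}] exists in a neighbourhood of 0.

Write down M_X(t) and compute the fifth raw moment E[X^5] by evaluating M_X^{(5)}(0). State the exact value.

M_X(t) = 625/(5 - t)^4
M^(5)(t) = -4200000/(t^9 - 45*t^8 + 900*t^7 - 10500*t^6 + 78750*t^5 - 393750*t^4 + 1312500*t^3 - 2812500*t^2 + 3515625*t - 1953125)

E[X^5] = M^(5)(0) = 1344/625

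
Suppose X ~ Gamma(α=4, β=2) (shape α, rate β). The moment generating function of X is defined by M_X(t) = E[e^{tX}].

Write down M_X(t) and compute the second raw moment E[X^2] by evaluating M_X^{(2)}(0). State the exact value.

M_X(t) = 16/(2 - t)^4
M′(t) = -64/(t^5 - 10*t^4 + 40*t^3 - 80*t^2 + 80*t - 32)
M′′(t) = 320/(t^6 - 12*t^5 + 60*t^4 - 160*t^3 + 240*t^2 - 192*t + 64)

E[X^2] = M′′(0) = 5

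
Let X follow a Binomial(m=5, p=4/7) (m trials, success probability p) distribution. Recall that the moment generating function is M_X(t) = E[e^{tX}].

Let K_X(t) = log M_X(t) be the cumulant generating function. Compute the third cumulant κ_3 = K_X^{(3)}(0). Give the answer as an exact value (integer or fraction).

M_X(t) = (4*e^(t)/7 + 3/7)^5
K_X(t) = log M_X(t) = 5*log(4*e^(t)/7 + 3/7)
D^3[K](t) = (-240*e^(2*t) + 180*e^(t))/(64*e^(3*t) + 144*e^(2*t) + 108*e^(t) + 27)

κ_3 = D^3[K](0) = -60/343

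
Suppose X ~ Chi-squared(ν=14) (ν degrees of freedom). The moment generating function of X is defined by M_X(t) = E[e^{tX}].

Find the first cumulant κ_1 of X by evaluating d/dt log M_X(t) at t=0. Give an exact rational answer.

κ_1 = dK/dt |_{t=0} = 14

M_X(t) = (1 - 2*t)^(-7)
K_X(t) = log M_X(t) = -7*log(1 - 2*t)
dK/dt = -14/(2*t - 1)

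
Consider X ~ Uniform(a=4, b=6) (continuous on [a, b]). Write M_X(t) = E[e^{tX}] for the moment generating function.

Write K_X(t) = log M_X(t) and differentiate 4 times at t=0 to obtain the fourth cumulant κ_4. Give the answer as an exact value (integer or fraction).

M_X(t) = (e^(6*t) - e^(4*t))/(2*t)
K_X(t) = log M_X(t) = -log(t) + log(e^(6*t) - e^(4*t)) - log(2)
dK/dt = (6*t*e^(2*t) - 4*t - e^(2*t) + 1)/(t*e^(2*t) - t)
d^2K/dt^2 = (-4*t^2*e^(2*t) + e^(4*t) - 2*e^(2*t) + 1)/(t^2*e^(4*t) - 2*t^2*e^(2*t) + t^2)
d^3K/dt^3 = (8*t^3*e^(4*t) + 8*t^3*e^(2*t) - 2*e^(6*t) + 6*e^(4*t) - 6*e^(2*t) + 2)/(t^3*e^(6*t) - 3*t^3*e^(4*t) + 3*t^3*e^(2*t) - t^3)

κ_4 = d^4K/dt^4 |_{t=0} = -2/15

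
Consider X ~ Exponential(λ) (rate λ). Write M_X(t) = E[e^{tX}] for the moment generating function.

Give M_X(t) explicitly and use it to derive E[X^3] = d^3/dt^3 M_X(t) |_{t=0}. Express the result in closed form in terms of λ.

E[X^3] = M^(3)(0) = 6/λ^3

M_X(t) = λ/(λ - t)
M^(3)(t) = 6*λ/(λ^4 - 4*λ^3*t + 6*λ^2*t^2 - 4*λ*t^3 + t^4)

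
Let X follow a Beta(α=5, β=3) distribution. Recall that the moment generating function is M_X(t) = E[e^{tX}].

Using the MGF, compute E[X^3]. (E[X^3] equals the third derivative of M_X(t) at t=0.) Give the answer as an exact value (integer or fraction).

E[X^3] = D^3[M](0) = 7/24

M_X(t) = ₁F₁(5; 8; t)
D^3[M](t) = 7*₁F₁(8; 11; t)/24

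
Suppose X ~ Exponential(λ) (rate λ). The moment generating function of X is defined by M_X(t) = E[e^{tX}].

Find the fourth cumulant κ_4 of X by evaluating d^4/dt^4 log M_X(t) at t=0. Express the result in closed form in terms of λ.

κ_4 = K^(4)(0) = 6/λ^4

M_X(t) = λ/(λ - t)
K_X(t) = log M_X(t) = log(λ) - log(λ - t)
K^(4)(t) = 6/(λ^4 - 4*λ^3*t + 6*λ^2*t^2 - 4*λ*t^3 + t^4)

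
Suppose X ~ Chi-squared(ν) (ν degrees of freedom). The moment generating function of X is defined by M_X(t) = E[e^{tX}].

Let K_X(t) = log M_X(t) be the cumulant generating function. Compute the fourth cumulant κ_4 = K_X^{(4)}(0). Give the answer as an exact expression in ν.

M_X(t) = (1 - 2*t)^(-ν/2)
K_X(t) = log M_X(t) = -ν*log(1 - 2*t)/2
dK/dt = -ν/(2*t - 1)
d^2K/dt^2 = 2*ν/(4*t^2 - 4*t + 1)
d^3K/dt^3 = -8*ν/(8*t^3 - 12*t^2 + 6*t - 1)
d^4K/dt^4 = 48*ν/(16*t^4 - 32*t^3 + 24*t^2 - 8*t + 1)

κ_4 = d^4K/dt^4 |_{t=0} = 48*ν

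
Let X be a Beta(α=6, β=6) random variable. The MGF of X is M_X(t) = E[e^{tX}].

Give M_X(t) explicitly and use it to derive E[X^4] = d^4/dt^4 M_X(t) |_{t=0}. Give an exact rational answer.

E[X^4] = M^(4)(0) = 6/65

M_X(t) = ₁F₁(6; 12; t)
M^(4)(t) = 6*₁F₁(10; 16; t)/65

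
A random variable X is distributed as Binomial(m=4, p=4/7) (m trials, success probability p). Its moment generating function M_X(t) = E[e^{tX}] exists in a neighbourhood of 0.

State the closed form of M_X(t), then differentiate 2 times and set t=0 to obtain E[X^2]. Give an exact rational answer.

E[X^2] = M′′(0) = 304/49

M_X(t) = (4*e^(t)/7 + 3/7)^4
M′(t) = 1024*e^(4*t)/2401 + 2304*e^(3*t)/2401 + 1728*e^(2*t)/2401 + 432*e^(t)/2401
M′′(t) = 4096*e^(4*t)/2401 + 6912*e^(3*t)/2401 + 3456*e^(2*t)/2401 + 432*e^(t)/2401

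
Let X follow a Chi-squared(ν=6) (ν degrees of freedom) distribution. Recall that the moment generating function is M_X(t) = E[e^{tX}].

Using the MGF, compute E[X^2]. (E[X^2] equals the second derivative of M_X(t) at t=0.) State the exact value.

M_X(t) = (1 - 2*t)^(-3)
dM/dt = 6/(16*t^4 - 32*t^3 + 24*t^2 - 8*t + 1)
d^2M/dt^2 = -48/(32*t^5 - 80*t^4 + 80*t^3 - 40*t^2 + 10*t - 1)

E[X^2] = d^2M/dt^2 |_{t=0} = 48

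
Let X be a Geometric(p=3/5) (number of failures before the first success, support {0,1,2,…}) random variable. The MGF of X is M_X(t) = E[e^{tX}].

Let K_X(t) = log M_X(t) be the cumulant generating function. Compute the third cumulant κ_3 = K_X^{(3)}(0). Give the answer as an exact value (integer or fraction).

M_X(t) = 3/(5*(1 - 2*e^(t)/5))
K_X(t) = log M_X(t) = -log(1 - 2*e^(t)/5) - log(5) + log(3)
K′(t) = -2*e^(t)/(2*e^(t) - 5)
K′′(t) = 10*e^(t)/(4*e^(2*t) - 20*e^(t) + 25)
K′′′(t) = (-20*e^(2*t) - 50*e^(t))/(8*e^(3*t) - 60*e^(2*t) + 150*e^(t) - 125)

κ_3 = K′′′(0) = 70/27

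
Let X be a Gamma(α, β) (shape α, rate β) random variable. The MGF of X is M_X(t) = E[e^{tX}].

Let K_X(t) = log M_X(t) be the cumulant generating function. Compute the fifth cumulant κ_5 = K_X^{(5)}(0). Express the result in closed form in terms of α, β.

M_X(t) = (β/(β - t))^α
K_X(t) = log M_X(t) = α*(log(β) - log(β - t))
K^(5)(t) = -24*α/(-β^5 + 5*β^4*t - 10*β^3*t^2 + 10*β^2*t^3 - 5*β*t^4 + t^5)

κ_5 = K^(5)(0) = 24*α/β^5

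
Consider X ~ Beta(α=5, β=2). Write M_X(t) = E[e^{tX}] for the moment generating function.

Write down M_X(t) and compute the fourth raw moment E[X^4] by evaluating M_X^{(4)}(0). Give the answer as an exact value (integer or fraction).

M_X(t) = ₁F₁(5; 7; t)
M′(t) = 5*₁F₁(6; 8; t)/7
M′′(t) = 15*₁F₁(7; 9; t)/28
M′′′(t) = 5*₁F₁(8; 10; t)/12
M′′′′(t) = ₁F₁(9; 11; t)/3

E[X^4] = M′′′′(0) = 1/3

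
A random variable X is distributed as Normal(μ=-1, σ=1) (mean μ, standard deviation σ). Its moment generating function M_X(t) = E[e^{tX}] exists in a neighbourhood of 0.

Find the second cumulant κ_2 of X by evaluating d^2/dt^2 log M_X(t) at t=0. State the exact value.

κ_2 = K^(2)(0) = 1

M_X(t) = e^(t^2/2 - t)
K_X(t) = log M_X(t) = t^2/2 - t
K^(2)(t) = 1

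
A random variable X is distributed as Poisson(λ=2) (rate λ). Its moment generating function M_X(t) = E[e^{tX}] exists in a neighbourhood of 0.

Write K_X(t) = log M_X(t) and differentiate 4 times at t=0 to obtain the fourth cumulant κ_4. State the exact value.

M_X(t) = e^(2*e^(t) - 2)
K_X(t) = log M_X(t) = 2*e^(t) - 2
D^4[K](t) = 2*e^(t)

κ_4 = D^4[K](0) = 2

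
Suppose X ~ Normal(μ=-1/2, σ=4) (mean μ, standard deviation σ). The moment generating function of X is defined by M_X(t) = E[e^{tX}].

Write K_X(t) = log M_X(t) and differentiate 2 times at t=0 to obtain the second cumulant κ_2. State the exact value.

M_X(t) = e^(8*t^2 - t/2)
K_X(t) = log M_X(t) = 8*t^2 - t/2
K′(t) = 16*t - 1/2
K′′(t) = 16

κ_2 = K′′(0) = 16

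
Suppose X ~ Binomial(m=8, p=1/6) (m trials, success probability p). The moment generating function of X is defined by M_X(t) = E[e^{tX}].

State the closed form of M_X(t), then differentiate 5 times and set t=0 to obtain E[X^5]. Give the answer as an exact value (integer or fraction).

M_X(t) = (e^(t)/6 + 5/6)^8

E[X^5] = M′′′′′(0) = 6268/81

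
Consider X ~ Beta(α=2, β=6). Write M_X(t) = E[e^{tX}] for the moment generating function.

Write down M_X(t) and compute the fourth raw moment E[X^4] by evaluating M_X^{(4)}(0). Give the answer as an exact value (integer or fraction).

E[X^4] = M′′′′(0) = 1/66

M_X(t) = ₁F₁(2; 8; t)
M′(t) = ₁F₁(3; 9; t)/4
M′′(t) = ₁F₁(4; 10; t)/12
M′′′(t) = ₁F₁(5; 11; t)/30
M′′′′(t) = ₁F₁(6; 12; t)/66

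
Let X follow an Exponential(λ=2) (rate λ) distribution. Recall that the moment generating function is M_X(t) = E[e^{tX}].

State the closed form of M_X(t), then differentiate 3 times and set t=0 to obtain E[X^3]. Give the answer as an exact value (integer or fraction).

M_X(t) = 2/(2 - t)
D^3[M](t) = 12/(t^4 - 8*t^3 + 24*t^2 - 32*t + 16)

E[X^3] = D^3[M](0) = 3/4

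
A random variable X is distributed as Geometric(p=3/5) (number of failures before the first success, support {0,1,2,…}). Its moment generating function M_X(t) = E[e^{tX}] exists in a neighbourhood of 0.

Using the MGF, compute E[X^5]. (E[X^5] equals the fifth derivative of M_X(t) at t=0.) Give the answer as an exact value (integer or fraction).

M_X(t) = 3/(5*(1 - 2*e^(t)/5))
M′(t) = 6*e^(t)/(4*e^(2*t) - 20*e^(t) + 25)
M′′(t) = (-12*e^(2*t) - 30*e^(t))/(8*e^(3*t) - 60*e^(2*t) + 150*e^(t) - 125)
M′′′(t) = (24*e^(3*t) + 240*e^(2*t) + 150*e^(t))/(16*e^(4*t) - 160*e^(3*t) + 600*e^(2*t) - 1000*e^(t) + 625)
M′′′′(t) = (-48*e^(4*t) - 1320*e^(3*t) - 3300*e^(2*t) - 750*e^(t))/(32*e^(5*t) - 400*e^(4*t) + 2000*e^(3*t) - 5000*e^(2*t) + 6250*e^(t) - 3125)

E[X^5] = M′′′′′(0) = 9854/81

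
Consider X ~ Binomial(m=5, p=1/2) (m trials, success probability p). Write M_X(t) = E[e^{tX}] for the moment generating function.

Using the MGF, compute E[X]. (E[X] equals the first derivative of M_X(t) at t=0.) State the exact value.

M_X(t) = (e^(t)/2 + 1/2)^5
dM/dt = 5*e^(5*t)/32 + 5*e^(4*t)/8 + 15*e^(3*t)/16 + 5*e^(2*t)/8 + 5*e^(t)/32

E[X] = dM/dt |_{t=0} = 5/2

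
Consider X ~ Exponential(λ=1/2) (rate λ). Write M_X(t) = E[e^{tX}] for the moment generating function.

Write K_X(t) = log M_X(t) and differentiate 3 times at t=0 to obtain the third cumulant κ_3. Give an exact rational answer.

κ_3 = d^3K/dt^3 |_{t=0} = 16

M_X(t) = 1/(2*(1/2 - t))
K_X(t) = log M_X(t) = -log(1/2 - t) - log(2)
dK/dt = -2/(2*t - 1)
d^2K/dt^2 = 4/(4*t^2 - 4*t + 1)
d^3K/dt^3 = -16/(8*t^3 - 12*t^2 + 6*t - 1)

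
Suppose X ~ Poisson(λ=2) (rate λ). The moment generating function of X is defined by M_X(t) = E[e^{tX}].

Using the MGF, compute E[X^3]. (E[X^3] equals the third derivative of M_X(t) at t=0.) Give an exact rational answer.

E[X^3] = d^3M/dt^3 |_{t=0} = 22

M_X(t) = e^(2*e^(t) - 2)
dM/dt = 2*e^(-2)*e^(t)*e^(2*e^(t))
d^2M/dt^2 = (4*e^(2*t)*e^(2*e^(t)) + 2*e^(t)*e^(2*e^(t)))*e^(-2)
d^3M/dt^3 = (8*e^(3*t)*e^(2*e^(t)) + 12*e^(2*t)*e^(2*e^(t)) + 2*e^(t)*e^(2*e^(t)))*e^(-2)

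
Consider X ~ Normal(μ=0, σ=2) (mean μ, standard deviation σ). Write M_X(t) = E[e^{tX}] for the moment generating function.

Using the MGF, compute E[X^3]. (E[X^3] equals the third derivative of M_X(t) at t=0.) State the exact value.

M_X(t) = e^(2*t^2)
dM/dt = 4*t*e^(2*t^2)
d^2M/dt^2 = 16*t^2*e^(2*t^2) + 4*e^(2*t^2)
d^3M/dt^3 = 64*t^3*e^(2*t^2) + 48*t*e^(2*t^2)

E[X^3] = d^3M/dt^3 |_{t=0} = 0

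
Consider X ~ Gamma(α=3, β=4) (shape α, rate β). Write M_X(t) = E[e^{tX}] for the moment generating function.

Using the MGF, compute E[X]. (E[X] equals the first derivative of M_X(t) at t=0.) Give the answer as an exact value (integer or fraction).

E[X] = M′(0) = 3/4

M_X(t) = 64/(4 - t)^3
M′(t) = 192/(t^4 - 16*t^3 + 96*t^2 - 256*t + 256)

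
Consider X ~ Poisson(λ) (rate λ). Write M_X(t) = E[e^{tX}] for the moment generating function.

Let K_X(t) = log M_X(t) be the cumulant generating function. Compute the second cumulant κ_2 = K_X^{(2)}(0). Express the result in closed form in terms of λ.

M_X(t) = e^(λ*(e^(t) - 1))
K_X(t) = log M_X(t) = λ*(e^(t) - 1)
dK/dt = λ*e^(t)
d^2K/dt^2 = λ*e^(t)

κ_2 = d^2K/dt^2 |_{t=0} = λ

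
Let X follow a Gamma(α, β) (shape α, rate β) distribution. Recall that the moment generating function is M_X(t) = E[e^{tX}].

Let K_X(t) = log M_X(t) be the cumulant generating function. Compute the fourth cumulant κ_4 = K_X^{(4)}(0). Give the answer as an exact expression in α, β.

κ_4 = D^4[K](0) = 6*α/β^4

M_X(t) = (β/(β - t))^α
K_X(t) = log M_X(t) = α*(log(β) - log(β - t))
D^4[K](t) = 6*α/(β^4 - 4*β^3*t + 6*β^2*t^2 - 4*β*t^3 + t^4)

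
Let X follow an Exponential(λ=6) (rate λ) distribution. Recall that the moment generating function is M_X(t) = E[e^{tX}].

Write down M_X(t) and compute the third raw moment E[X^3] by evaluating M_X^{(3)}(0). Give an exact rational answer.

E[X^3] = D^3[M](0) = 1/36

M_X(t) = 6/(6 - t)
D^3[M](t) = 36/(t^4 - 24*t^3 + 216*t^2 - 864*t + 1296)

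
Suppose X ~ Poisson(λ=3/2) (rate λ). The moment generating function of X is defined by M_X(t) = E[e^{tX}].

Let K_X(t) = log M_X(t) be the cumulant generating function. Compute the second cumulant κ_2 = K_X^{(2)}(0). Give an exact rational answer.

M_X(t) = e^(3*e^(t)/2 - 3/2)
K_X(t) = log M_X(t) = 3*e^(t)/2 - 3/2
K^(2)(t) = 3*e^(t)/2

κ_2 = K^(2)(0) = 3/2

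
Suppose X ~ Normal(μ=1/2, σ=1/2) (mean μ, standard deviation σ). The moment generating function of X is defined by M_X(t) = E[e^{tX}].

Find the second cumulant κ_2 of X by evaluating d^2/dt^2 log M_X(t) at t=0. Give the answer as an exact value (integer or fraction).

M_X(t) = e^(t^2/8 + t/2)
K_X(t) = log M_X(t) = t^2/8 + t/2
dK/dt = t/4 + 1/2
d^2K/dt^2 = 1/4

κ_2 = d^2K/dt^2 |_{t=0} = 1/4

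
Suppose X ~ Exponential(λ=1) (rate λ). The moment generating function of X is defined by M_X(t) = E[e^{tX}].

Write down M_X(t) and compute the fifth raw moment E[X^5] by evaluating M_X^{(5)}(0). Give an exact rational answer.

E[X^5] = d^5M/dt^5 |_{t=0} = 120

M_X(t) = 1/(1 - t)
dM/dt = 1/(t^2 - 2*t + 1)
d^2M/dt^2 = -2/(t^3 - 3*t^2 + 3*t - 1)
d^3M/dt^3 = 6/(t^4 - 4*t^3 + 6*t^2 - 4*t + 1)
d^4M/dt^4 = -24/(t^5 - 5*t^4 + 10*t^3 - 10*t^2 + 5*t - 1)
d^5M/dt^5 = 120/(t^6 - 6*t^5 + 15*t^4 - 20*t^3 + 15*t^2 - 6*t + 1)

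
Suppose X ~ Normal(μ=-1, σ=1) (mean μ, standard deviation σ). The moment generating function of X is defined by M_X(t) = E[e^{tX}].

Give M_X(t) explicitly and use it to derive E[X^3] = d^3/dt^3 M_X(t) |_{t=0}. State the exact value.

E[X^3] = M^(3)(0) = -4

M_X(t) = e^(t^2/2 - t)
M^(3)(t) = (t^3*e^(t^2/2) - 3*t^2*e^(t^2/2) + 6*t*e^(t^2/2) - 4*e^(t^2/2))*e^(-t)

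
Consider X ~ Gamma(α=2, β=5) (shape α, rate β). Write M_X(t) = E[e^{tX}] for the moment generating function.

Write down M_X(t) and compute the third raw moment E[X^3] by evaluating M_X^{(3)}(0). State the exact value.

E[X^3] = d^3M/dt^3 |_{t=0} = 24/125

M_X(t) = 25/(5 - t)^2
dM/dt = -50/(t^3 - 15*t^2 + 75*t - 125)
d^2M/dt^2 = 150/(t^4 - 20*t^3 + 150*t^2 - 500*t + 625)
d^3M/dt^3 = -600/(t^5 - 25*t^4 + 250*t^3 - 1250*t^2 + 3125*t - 3125)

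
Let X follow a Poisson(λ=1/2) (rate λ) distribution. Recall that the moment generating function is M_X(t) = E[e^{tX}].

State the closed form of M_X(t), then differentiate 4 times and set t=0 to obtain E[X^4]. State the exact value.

M_X(t) = e^(e^(t)/2 - 1/2)
M′(t) = e^(-1/2)*e^(t)*e^(e^(t)/2)/2
M′′(t) = (e^(2*t)*e^(e^(t)/2) + 2*e^(t)*e^(e^(t)/2))*e^(-1/2)/4
M′′′(t) = (e^(3*t)*e^(e^(t)/2) + 6*e^(2*t)*e^(e^(t)/2) + 4*e^(t)*e^(e^(t)/2))*e^(-1/2)/8
M′′′′(t) = (e^(4*t)*e^(e^(t)/2) + 12*e^(3*t)*e^(e^(t)/2) + 28*e^(2*t)*e^(e^(t)/2) + 8*e^(t)*e^(e^(t)/2))*e^(-1/2)/16

E[X^4] = M′′′′(0) = 49/16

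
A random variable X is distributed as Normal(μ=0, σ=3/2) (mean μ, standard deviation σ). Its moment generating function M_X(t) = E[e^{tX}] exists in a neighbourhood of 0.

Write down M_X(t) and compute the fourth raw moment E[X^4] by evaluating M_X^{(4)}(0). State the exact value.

M_X(t) = e^(9*t^2/8)
M^(4)(t) = 6561*t^4*e^(9*t^2/8)/256 + 2187*t^2*e^(9*t^2/8)/32 + 243*e^(9*t^2/8)/16

E[X^4] = M^(4)(0) = 243/16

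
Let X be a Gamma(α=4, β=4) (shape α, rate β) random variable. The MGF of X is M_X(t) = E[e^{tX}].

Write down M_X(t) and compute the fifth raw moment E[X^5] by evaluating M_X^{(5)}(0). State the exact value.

E[X^5] = M^(5)(0) = 105/16

M_X(t) = 256/(4 - t)^4
M^(5)(t) = -1720320/(t^9 - 36*t^8 + 576*t^7 - 5376*t^6 + 32256*t^5 - 129024*t^4 + 344064*t^3 - 589824*t^2 + 589824*t - 262144)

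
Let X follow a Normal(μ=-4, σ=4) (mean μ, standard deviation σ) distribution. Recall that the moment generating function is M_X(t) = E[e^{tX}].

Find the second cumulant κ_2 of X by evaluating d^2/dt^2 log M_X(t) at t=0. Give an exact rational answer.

M_X(t) = e^(8*t^2 - 4*t)
K_X(t) = log M_X(t) = 8*t^2 - 4*t
K′(t) = 16*t - 4
K′′(t) = 16

κ_2 = K′′(0) = 16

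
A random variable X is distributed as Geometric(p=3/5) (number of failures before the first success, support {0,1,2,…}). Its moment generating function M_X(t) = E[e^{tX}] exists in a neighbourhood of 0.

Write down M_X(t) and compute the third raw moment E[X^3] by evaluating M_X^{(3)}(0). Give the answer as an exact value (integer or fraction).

M_X(t) = 3/(5*(1 - 2*e^(t)/5))
M′(t) = 6*e^(t)/(4*e^(2*t) - 20*e^(t) + 25)
M′′(t) = (-12*e^(2*t) - 30*e^(t))/(8*e^(3*t) - 60*e^(2*t) + 150*e^(t) - 125)
M′′′(t) = (24*e^(3*t) + 240*e^(2*t) + 150*e^(t))/(16*e^(4*t) - 160*e^(3*t) + 600*e^(2*t) - 1000*e^(t) + 625)

E[X^3] = M′′′(0) = 46/9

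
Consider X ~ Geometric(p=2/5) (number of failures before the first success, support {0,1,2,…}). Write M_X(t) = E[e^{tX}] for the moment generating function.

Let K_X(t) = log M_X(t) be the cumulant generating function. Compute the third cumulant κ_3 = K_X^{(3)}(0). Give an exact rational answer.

κ_3 = d^3K/dt^3 |_{t=0} = 15

M_X(t) = 2/(5*(1 - 3*e^(t)/5))
K_X(t) = log M_X(t) = -log(1 - 3*e^(t)/5) - log(5) + log(2)
dK/dt = -3*e^(t)/(3*e^(t) - 5)
d^2K/dt^2 = 15*e^(t)/(9*e^(2*t) - 30*e^(t) + 25)
d^3K/dt^3 = (-45*e^(2*t) - 75*e^(t))/(27*e^(3*t) - 135*e^(2*t) + 225*e^(t) - 125)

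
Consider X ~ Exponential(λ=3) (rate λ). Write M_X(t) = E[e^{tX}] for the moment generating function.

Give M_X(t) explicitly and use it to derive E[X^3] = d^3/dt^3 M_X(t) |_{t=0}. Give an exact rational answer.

M_X(t) = 3/(3 - t)
dM/dt = 3/(t^2 - 6*t + 9)
d^2M/dt^2 = -6/(t^3 - 9*t^2 + 27*t - 27)
d^3M/dt^3 = 18/(t^4 - 12*t^3 + 54*t^2 - 108*t + 81)

E[X^3] = d^3M/dt^3 |_{t=0} = 2/9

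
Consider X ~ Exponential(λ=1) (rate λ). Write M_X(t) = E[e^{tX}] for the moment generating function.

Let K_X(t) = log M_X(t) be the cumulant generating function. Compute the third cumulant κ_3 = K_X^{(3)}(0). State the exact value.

κ_3 = d^3K/dt^3 |_{t=0} = 2

M_X(t) = 1/(1 - t)
K_X(t) = log M_X(t) = -log(1 - t)
dK/dt = -1/(t - 1)
d^2K/dt^2 = 1/(t^2 - 2*t + 1)
d^3K/dt^3 = -2/(t^3 - 3*t^2 + 3*t - 1)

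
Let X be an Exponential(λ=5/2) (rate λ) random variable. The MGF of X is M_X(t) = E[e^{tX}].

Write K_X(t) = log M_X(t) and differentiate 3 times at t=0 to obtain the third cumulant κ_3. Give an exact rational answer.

κ_3 = K^(3)(0) = 16/125

M_X(t) = 5/(2*(5/2 - t))
K_X(t) = log M_X(t) = -log(5/2 - t) - log(2) + log(5)
K^(3)(t) = -16/(8*t^3 - 60*t^2 + 150*t - 125)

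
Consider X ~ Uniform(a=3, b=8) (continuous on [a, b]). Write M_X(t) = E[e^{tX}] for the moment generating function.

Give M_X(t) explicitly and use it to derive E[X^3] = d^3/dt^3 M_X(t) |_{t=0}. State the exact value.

M_X(t) = (e^(8*t) - e^(3*t))/(5*t)
D^3[M](t) = (512*t^3*e^(8*t) - 27*t^3*e^(3*t) - 192*t^2*e^(8*t) + 27*t^2*e^(3*t) + 48*t*e^(8*t) - 18*t*e^(3*t) - 6*e^(8*t) + 6*e^(3*t))/(5*t^4)

E[X^3] = D^3[M](0) = 803/4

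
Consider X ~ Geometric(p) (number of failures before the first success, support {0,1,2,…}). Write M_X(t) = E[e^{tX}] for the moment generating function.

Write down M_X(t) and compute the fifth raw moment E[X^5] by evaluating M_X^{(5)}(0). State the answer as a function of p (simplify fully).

E[X^5] = D^5[M](0) = -1 + 31/p - 180/p^2 + 390/p^3 - 360/p^4 + 120/p^5

M_X(t) = p/(-(1 - p)*e^(t) + 1)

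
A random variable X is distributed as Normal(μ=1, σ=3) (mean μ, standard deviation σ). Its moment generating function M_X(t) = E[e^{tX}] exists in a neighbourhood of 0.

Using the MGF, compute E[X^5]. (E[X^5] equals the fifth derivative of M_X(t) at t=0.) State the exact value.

M_X(t) = e^(9*t^2/2 + t)

E[X^5] = M^(5)(0) = 1306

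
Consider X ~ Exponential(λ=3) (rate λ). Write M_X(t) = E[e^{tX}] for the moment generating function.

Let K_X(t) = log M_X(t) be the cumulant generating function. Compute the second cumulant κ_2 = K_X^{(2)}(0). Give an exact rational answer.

κ_2 = d^2K/dt^2 |_{t=0} = 1/9

M_X(t) = 3/(3 - t)
K_X(t) = log M_X(t) = -log(3 - t) + log(3)
dK/dt = -1/(t - 3)
d^2K/dt^2 = 1/(t^2 - 6*t + 9)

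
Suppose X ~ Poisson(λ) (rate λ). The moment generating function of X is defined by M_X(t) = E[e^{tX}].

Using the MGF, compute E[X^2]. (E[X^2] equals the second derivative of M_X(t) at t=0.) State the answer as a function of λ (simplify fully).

E[X^2] = M^(2)(0) = λ*(λ + 1)

M_X(t) = e^(λ*(e^(t) - 1))
M^(2)(t) = (λ^2*e^(2*t)*e^(λ*e^(t)) + λ*e^(t)*e^(λ*e^(t)))*e^(-λ)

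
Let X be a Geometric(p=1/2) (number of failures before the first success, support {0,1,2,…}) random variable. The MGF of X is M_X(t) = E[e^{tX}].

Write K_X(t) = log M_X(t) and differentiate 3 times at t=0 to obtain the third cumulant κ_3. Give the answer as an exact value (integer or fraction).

M_X(t) = 1/(2*(1 - e^(t)/2))
K_X(t) = log M_X(t) = -log(1 - e^(t)/2) - log(2)
K^(3)(t) = (-2*e^(2*t) - 4*e^(t))/(e^(3*t) - 6*e^(2*t) + 12*e^(t) - 8)

κ_3 = K^(3)(0) = 6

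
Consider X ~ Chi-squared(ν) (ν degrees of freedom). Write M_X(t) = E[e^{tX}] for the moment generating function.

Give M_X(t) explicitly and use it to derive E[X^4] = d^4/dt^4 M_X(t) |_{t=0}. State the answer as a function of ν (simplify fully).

E[X^4] = M^(4)(0) = ν*(ν^3 + 12*ν^2 + 44*ν + 48)

M_X(t) = (1 - 2*t)^(-ν/2)
M^(4)(t) = (ν^4 + 12*ν^3 + 44*ν^2 + 48*ν)/(16*t^4*(1 - 2*t)^(ν/2) - 32*t^3*(1 - 2*t)^(ν/2) + 24*t^2*(1 - 2*t)^(ν/2) - 8*t*(1 - 2*t)^(ν/2) + (1 - 2*t)^(ν/2))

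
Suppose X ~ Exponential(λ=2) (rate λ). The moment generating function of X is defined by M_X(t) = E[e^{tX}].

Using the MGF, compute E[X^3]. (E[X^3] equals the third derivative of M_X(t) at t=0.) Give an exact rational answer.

E[X^3] = M^(3)(0) = 3/4

M_X(t) = 2/(2 - t)
M^(3)(t) = 12/(t^4 - 8*t^3 + 24*t^2 - 32*t + 16)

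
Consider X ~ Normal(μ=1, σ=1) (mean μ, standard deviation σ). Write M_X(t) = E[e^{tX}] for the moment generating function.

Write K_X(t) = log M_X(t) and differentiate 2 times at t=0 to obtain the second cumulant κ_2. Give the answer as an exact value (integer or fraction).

κ_2 = K′′(0) = 1

M_X(t) = e^(t^2/2 + t)
K_X(t) = log M_X(t) = t^2/2 + t
K′(t) = t + 1
K′′(t) = 1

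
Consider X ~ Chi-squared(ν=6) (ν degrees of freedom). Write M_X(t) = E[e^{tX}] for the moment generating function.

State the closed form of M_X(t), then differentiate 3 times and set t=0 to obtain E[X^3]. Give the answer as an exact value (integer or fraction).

M_X(t) = (1 - 2*t)^(-3)
M^(3)(t) = 480/(64*t^6 - 192*t^5 + 240*t^4 - 160*t^3 + 60*t^2 - 12*t + 1)

E[X^3] = M^(3)(0) = 480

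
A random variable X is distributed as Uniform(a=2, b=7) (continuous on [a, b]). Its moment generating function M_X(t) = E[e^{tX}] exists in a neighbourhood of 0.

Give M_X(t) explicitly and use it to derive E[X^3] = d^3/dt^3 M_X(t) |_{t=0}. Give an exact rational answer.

M_X(t) = (e^(7*t) - e^(2*t))/(5*t)
M^(3)(t) = (343*t^3*e^(7*t) - 8*t^3*e^(2*t) - 147*t^2*e^(7*t) + 12*t^2*e^(2*t) + 42*t*e^(7*t) - 12*t*e^(2*t) - 6*e^(7*t) + 6*e^(2*t))/(5*t^4)

E[X^3] = M^(3)(0) = 477/4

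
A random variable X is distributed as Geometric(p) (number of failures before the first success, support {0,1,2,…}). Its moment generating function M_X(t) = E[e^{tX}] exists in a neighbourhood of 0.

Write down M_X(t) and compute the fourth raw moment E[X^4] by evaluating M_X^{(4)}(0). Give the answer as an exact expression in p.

E[X^4] = d^4M/dt^4 |_{t=0} = 1 - 15/p + 50/p^2 - 60/p^3 + 24/p^4

M_X(t) = p/(-(1 - p)*e^(t) + 1)
dM/dt = (-p^2*e^(t) + p*e^(t))/(p^2*e^(2*t) - 2*p*e^(2*t) + 2*p*e^(t) + e^(2*t) - 2*e^(t) + 1)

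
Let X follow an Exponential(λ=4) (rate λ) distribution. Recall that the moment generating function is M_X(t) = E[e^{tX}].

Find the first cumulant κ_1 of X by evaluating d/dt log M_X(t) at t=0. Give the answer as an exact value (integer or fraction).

κ_1 = D[K](0) = 1/4

M_X(t) = 4/(4 - t)
K_X(t) = log M_X(t) = -log(4 - t) + 2*log(2)
D[K](t) = -1/(t - 4)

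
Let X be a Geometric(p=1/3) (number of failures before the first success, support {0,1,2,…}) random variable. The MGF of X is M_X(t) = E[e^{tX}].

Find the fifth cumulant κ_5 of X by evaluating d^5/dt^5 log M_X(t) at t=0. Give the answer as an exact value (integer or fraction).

κ_5 = d^5K/dt^5 |_{t=0} = 2190

M_X(t) = 1/(3*(1 - 2*e^(t)/3))
K_X(t) = log M_X(t) = -log(1 - 2*e^(t)/3) - log(3)
dK/dt = -2*e^(t)/(2*e^(t) - 3)
d^2K/dt^2 = 6*e^(t)/(4*e^(2*t) - 12*e^(t) + 9)
d^3K/dt^3 = (-12*e^(2*t) - 18*e^(t))/(8*e^(3*t) - 36*e^(2*t) + 54*e^(t) - 27)
d^4K/dt^4 = (24*e^(3*t) + 144*e^(2*t) + 54*e^(t))/(16*e^(4*t) - 96*e^(3*t) + 216*e^(2*t) - 216*e^(t) + 81)
d^5K/dt^5 = (-48*e^(4*t) - 792*e^(3*t) - 1188*e^(2*t) - 162*e^(t))/(32*e^(5*t) - 240*e^(4*t) + 720*e^(3*t) - 1080*e^(2*t) + 810*e^(t) - 243)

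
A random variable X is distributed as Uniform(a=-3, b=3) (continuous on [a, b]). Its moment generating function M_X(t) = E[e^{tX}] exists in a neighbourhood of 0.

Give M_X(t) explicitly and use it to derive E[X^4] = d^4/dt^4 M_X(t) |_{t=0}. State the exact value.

E[X^4] = D^4[M](0) = 81/5

M_X(t) = (e^(3*t) - e^(-3*t))/(6*t)
D^4[M](t) = (27*t^4*e^(6*t) - 27*t^4 - 36*t^3*e^(6*t) - 36*t^3 + 36*t^2*e^(6*t) - 36*t^2 - 24*t*e^(6*t) - 24*t + 8*e^(6*t) - 8)*e^(-3*t)/(2*t^5)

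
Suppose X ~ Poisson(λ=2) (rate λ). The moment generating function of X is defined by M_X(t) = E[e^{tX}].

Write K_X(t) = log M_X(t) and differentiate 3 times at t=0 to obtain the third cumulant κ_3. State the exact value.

κ_3 = d^3K/dt^3 |_{t=0} = 2

M_X(t) = e^(2*e^(t) - 2)
K_X(t) = log M_X(t) = 2*e^(t) - 2
dK/dt = 2*e^(t)
d^2K/dt^2 = 2*e^(t)
d^3K/dt^3 = 2*e^(t)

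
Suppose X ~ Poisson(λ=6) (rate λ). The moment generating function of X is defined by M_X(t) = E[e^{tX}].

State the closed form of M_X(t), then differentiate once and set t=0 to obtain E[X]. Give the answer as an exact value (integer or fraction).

M_X(t) = e^(6*e^(t) - 6)
M′(t) = 6*e^(-6)*e^(t)*e^(6*e^(t))

E[X] = M′(0) = 6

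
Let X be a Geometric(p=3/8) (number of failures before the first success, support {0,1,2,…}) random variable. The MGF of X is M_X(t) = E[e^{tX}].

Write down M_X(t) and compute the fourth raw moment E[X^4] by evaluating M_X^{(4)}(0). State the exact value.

E[X^4] = M′′′′(0) = 10595/27

M_X(t) = 3/(8*(1 - 5*e^(t)/8))
M′(t) = 15*e^(t)/(25*e^(2*t) - 80*e^(t) + 64)
M′′(t) = (-75*e^(2*t) - 120*e^(t))/(125*e^(3*t) - 600*e^(2*t) + 960*e^(t) - 512)
M′′′(t) = (375*e^(3*t) + 2400*e^(2*t) + 960*e^(t))/(625*e^(4*t) - 4000*e^(3*t) + 9600*e^(2*t) - 10240*e^(t) + 4096)
M′′′′(t) = (-1875*e^(4*t) - 33000*e^(3*t) - 52800*e^(2*t) - 7680*e^(t))/(3125*e^(5*t) - 25000*e^(4*t) + 80000*e^(3*t) - 128000*e^(2*t) + 102400*e^(t) - 32768)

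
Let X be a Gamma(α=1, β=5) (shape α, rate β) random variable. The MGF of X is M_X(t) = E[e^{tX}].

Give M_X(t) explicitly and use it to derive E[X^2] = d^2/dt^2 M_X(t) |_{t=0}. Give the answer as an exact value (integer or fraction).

M_X(t) = 5/(5 - t)
M′(t) = 5/(t^2 - 10*t + 25)
M′′(t) = -10/(t^3 - 15*t^2 + 75*t - 125)

E[X^2] = M′′(0) = 2/25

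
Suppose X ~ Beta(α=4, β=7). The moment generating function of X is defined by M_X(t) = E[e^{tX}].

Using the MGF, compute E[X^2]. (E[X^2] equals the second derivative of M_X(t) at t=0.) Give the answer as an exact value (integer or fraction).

M_X(t) = ₁F₁(4; 11; t)
D^2[M](t) = 5*₁F₁(6; 13; t)/33

E[X^2] = D^2[M](0) = 5/33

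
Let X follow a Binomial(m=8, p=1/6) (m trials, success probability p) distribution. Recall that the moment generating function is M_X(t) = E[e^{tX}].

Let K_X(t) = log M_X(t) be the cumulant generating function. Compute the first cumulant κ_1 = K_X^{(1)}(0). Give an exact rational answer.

κ_1 = dK/dt |_{t=0} = 4/3

M_X(t) = (e^(t)/6 + 5/6)^8
K_X(t) = log M_X(t) = 8*log(e^(t)/6 + 5/6)
dK/dt = 8*e^(t)/(e^(t) + 5)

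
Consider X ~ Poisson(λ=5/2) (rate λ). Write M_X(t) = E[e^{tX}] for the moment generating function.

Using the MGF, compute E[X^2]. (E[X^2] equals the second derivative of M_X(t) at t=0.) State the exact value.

E[X^2] = D^2[M](0) = 35/4

M_X(t) = e^(5*e^(t)/2 - 5/2)
D^2[M](t) = (25*e^(2*t)*e^(5*e^(t)/2) + 10*e^(t)*e^(5*e^(t)/2))*e^(-5/2)/4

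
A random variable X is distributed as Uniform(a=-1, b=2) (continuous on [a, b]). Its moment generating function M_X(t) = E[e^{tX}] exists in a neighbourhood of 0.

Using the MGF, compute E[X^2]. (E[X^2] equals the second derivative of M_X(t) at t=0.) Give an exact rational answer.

M_X(t) = (e^(2*t) - e^(-t))/(3*t)
M′(t) = (2*t*e^(3*t) + t - e^(3*t) + 1)*e^(-t)/(3*t^2)
M′′(t) = (4*t^2*e^(3*t) - t^2 - 4*t*e^(3*t) - 2*t + 2*e^(3*t) - 2)*e^(-t)/(3*t^3)

E[X^2] = M′′(0) = 1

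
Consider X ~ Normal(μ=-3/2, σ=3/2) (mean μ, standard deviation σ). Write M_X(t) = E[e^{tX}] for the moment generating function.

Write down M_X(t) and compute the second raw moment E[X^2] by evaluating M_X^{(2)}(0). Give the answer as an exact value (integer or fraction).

E[X^2] = M^(2)(0) = 9/2

M_X(t) = e^(9*t^2/8 - 3*t/2)
M^(2)(t) = (81*t^2*e^(9*t^2/8) - 108*t*e^(9*t^2/8) + 72*e^(9*t^2/8))*e^(-3*t/2)/16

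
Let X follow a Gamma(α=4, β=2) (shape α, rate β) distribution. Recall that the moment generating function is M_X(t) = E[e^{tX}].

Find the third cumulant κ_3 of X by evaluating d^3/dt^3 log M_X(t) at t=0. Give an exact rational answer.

M_X(t) = 16/(2 - t)^4
K_X(t) = log M_X(t) = -4*log(2 - t) + 4*log(2)
dK/dt = -4/(t - 2)
d^2K/dt^2 = 4/(t^2 - 4*t + 4)
d^3K/dt^3 = -8/(t^3 - 6*t^2 + 12*t - 8)

κ_3 = d^3K/dt^3 |_{t=0} = 1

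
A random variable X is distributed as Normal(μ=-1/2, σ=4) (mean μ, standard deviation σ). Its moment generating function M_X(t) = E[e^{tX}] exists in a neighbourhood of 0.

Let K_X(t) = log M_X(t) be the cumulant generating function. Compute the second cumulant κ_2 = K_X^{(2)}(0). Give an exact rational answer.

M_X(t) = e^(8*t^2 - t/2)
K_X(t) = log M_X(t) = 8*t^2 - t/2
dK/dt = 16*t - 1/2
d^2K/dt^2 = 16

κ_2 = d^2K/dt^2 |_{t=0} = 16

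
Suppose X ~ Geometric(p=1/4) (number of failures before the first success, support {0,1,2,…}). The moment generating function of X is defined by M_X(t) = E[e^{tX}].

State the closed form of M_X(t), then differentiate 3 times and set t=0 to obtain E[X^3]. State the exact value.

E[X^3] = D^3[M](0) = 219

M_X(t) = 1/(4*(1 - 3*e^(t)/4))
D^3[M](t) = (27*e^(3*t) + 144*e^(2*t) + 48*e^(t))/(81*e^(4*t) - 432*e^(3*t) + 864*e^(2*t) - 768*e^(t) + 256)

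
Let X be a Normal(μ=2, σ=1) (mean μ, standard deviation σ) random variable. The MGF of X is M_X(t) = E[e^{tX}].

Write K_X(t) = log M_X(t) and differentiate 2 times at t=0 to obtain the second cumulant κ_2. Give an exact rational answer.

κ_2 = K^(2)(0) = 1

M_X(t) = e^(t^2/2 + 2*t)
K_X(t) = log M_X(t) = t^2/2 + 2*t
K^(2)(t) = 1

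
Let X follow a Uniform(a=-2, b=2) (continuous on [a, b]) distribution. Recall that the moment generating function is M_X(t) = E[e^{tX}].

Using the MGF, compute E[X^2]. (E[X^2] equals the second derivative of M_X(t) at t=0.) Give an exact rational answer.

M_X(t) = (e^(2*t) - e^(-2*t))/(4*t)
dM/dt = (2*t*e^(4*t) + 2*t - e^(4*t) + 1)*e^(-2*t)/(4*t^2)
d^2M/dt^2 = (2*t^2*e^(4*t) - 2*t^2 - 2*t*e^(4*t) - 2*t + e^(4*t) - 1)*e^(-2*t)/(2*t^3)

E[X^2] = d^2M/dt^2 |_{t=0} = 4/3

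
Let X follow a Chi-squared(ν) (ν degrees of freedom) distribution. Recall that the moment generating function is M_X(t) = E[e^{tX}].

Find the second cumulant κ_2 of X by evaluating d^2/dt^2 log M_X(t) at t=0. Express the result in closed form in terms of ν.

κ_2 = D^2[K](0) = 2*ν

M_X(t) = (1 - 2*t)^(-ν/2)
K_X(t) = log M_X(t) = -ν*log(1 - 2*t)/2
D^2[K](t) = 2*ν/(4*t^2 - 4*t + 1)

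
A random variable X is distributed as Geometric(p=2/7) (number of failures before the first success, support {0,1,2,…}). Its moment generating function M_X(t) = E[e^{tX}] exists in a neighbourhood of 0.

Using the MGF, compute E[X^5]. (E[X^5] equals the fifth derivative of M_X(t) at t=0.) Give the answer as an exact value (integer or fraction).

M_X(t) = 2/(7*(1 - 5*e^(t)/7))

E[X^5] = M^(5)(0) = 47255/2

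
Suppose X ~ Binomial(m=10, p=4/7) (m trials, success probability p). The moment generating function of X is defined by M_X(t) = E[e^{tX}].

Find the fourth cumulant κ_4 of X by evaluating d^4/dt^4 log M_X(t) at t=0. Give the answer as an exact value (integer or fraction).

κ_4 = D^4[K](0) = -2760/2401

M_X(t) = (4*e^(t)/7 + 3/7)^10
K_X(t) = log M_X(t) = 10*log(4*e^(t)/7 + 3/7)
D^4[K](t) = (1920*e^(3*t) - 5760*e^(2*t) + 1080*e^(t))/(256*e^(4*t) + 768*e^(3*t) + 864*e^(2*t) + 432*e^(t) + 81)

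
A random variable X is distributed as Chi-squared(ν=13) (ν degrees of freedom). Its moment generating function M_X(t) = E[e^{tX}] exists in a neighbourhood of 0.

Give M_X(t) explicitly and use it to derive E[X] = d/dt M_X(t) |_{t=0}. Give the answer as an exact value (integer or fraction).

E[X] = M′(0) = 13

M_X(t) = (1 - 2*t)^(-13/2)
M′(t) = -13/(128*t^7*√(1 - 2*t) - 448*t^6*√(1 - 2*t) + 672*t^5*√(1 - 2*t) - 560*t^4*√(1 - 2*t) + 280*t^3*√(1 - 2*t) - 84*t^2*√(1 - 2*t) + 14*t*√(1 - 2*t) - √(1 - 2*t))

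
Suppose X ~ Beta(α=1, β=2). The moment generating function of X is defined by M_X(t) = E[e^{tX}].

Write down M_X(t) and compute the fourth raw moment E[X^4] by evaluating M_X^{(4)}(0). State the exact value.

M_X(t) = ₁F₁(1; 3; t)
M′(t) = ₁F₁(2; 4; t)/3
M′′(t) = ₁F₁(3; 5; t)/6
M′′′(t) = ₁F₁(4; 6; t)/10
M′′′′(t) = ₁F₁(5; 7; t)/15

E[X^4] = M′′′′(0) = 1/15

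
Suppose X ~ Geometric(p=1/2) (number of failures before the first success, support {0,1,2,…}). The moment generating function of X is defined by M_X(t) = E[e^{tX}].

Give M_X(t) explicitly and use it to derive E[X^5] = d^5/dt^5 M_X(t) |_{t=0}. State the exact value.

E[X^5] = M^(5)(0) = 541

M_X(t) = 1/(2*(1 - e^(t)/2))
M^(5)(t) = (e^(5*t) + 52*e^(4*t) + 264*e^(3*t) + 208*e^(2*t) + 16*e^(t))/(e^(6*t) - 12*e^(5*t) + 60*e^(4*t) - 160*e^(3*t) + 240*e^(2*t) - 192*e^(t) + 64)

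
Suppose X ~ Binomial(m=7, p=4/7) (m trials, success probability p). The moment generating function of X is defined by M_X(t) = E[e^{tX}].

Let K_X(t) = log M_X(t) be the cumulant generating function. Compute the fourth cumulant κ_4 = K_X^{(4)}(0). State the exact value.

M_X(t) = (4*e^(t)/7 + 3/7)^7
K_X(t) = log M_X(t) = 7*log(4*e^(t)/7 + 3/7)
K^(4)(t) = (1344*e^(3*t) - 4032*e^(2*t) + 756*e^(t))/(256*e^(4*t) + 768*e^(3*t) + 864*e^(2*t) + 432*e^(t) + 81)

κ_4 = K^(4)(0) = -276/343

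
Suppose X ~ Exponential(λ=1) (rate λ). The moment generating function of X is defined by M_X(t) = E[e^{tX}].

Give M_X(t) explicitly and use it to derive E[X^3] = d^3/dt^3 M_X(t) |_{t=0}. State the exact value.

M_X(t) = 1/(1 - t)
dM/dt = 1/(t^2 - 2*t + 1)
d^2M/dt^2 = -2/(t^3 - 3*t^2 + 3*t - 1)
d^3M/dt^3 = 6/(t^4 - 4*t^3 + 6*t^2 - 4*t + 1)

E[X^3] = d^3M/dt^3 |_{t=0} = 6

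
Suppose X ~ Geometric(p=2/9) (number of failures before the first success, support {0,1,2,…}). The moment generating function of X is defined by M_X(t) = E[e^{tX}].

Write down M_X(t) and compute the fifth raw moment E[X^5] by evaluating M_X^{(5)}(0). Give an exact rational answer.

M_X(t) = 2/(9*(1 - 7*e^(t)/9))

E[X^5] = M^(5)(0) = 211687/2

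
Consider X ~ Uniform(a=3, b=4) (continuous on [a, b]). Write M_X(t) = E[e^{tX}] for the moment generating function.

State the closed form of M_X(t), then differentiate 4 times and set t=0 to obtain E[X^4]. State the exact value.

E[X^4] = d^4M/dt^4 |_{t=0} = 781/5

M_X(t) = (e^(4*t) - e^(3*t))/t
dM/dt = (4*t*e^(4*t) - 3*t*e^(3*t) - e^(4*t) + e^(3*t))/t^2
d^2M/dt^2 = (16*t^2*e^(4*t) - 9*t^2*e^(3*t) - 8*t*e^(4*t) + 6*t*e^(3*t) + 2*e^(4*t) - 2*e^(3*t))/t^3
d^3M/dt^3 = (64*t^3*e^(4*t) - 27*t^3*e^(3*t) - 48*t^2*e^(4*t) + 27*t^2*e^(3*t) + 24*t*e^(4*t) - 18*t*e^(3*t) - 6*e^(4*t) + 6*e^(3*t))/t^4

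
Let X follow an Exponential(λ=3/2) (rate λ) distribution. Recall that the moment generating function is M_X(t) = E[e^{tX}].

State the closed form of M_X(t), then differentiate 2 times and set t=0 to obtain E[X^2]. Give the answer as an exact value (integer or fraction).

E[X^2] = M^(2)(0) = 8/9

M_X(t) = 3/(2*(3/2 - t))
M^(2)(t) = -24/(8*t^3 - 36*t^2 + 54*t - 27)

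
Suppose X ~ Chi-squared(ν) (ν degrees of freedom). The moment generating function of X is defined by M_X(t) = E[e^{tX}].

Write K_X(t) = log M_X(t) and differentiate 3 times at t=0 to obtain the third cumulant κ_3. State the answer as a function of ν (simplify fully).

κ_3 = K′′′(0) = 8*ν

M_X(t) = (1 - 2*t)^(-ν/2)
K_X(t) = log M_X(t) = -ν*log(1 - 2*t)/2
K′(t) = -ν/(2*t - 1)
K′′(t) = 2*ν/(4*t^2 - 4*t + 1)
K′′′(t) = -8*ν/(8*t^3 - 12*t^2 + 6*t - 1)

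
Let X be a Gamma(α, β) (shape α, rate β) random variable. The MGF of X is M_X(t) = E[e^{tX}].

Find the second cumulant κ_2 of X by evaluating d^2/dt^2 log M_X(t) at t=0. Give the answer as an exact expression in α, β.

κ_2 = K^(2)(0) = α/β^2

M_X(t) = (β/(β - t))^α
K_X(t) = log M_X(t) = α*(log(β) - log(β - t))
K^(2)(t) = α/(β^2 - 2*β*t + t^2)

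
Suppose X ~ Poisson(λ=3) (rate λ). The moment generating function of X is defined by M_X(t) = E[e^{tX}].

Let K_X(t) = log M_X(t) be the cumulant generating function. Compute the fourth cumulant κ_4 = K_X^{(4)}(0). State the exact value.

M_X(t) = e^(3*e^(t) - 3)
K_X(t) = log M_X(t) = 3*e^(t) - 3
dK/dt = 3*e^(t)
d^2K/dt^2 = 3*e^(t)
d^3K/dt^3 = 3*e^(t)
d^4K/dt^4 = 3*e^(t)

κ_4 = d^4K/dt^4 |_{t=0} = 3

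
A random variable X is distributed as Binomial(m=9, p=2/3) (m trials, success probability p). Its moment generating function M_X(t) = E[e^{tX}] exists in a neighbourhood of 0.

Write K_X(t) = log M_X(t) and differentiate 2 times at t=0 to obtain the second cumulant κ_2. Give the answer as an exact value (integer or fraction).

κ_2 = K^(2)(0) = 2

M_X(t) = (2*e^(t)/3 + 1/3)^9
K_X(t) = log M_X(t) = 9*log(2*e^(t)/3 + 1/3)
K^(2)(t) = 18*e^(t)/(4*e^(2*t) + 4*e^(t) + 1)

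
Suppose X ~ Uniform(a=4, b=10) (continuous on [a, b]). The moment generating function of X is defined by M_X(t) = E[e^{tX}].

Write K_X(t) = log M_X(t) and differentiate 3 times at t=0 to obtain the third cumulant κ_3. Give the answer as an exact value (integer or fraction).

M_X(t) = (e^(10*t) - e^(4*t))/(6*t)
K_X(t) = log M_X(t) = -log(t) + log(e^(10*t) - e^(4*t)) - log(6)
K^(3)(t) = (216*t^3*e^(12*t) + 216*t^3*e^(6*t) - 2*e^(18*t) + 6*e^(12*t) - 6*e^(6*t) + 2)/(t^3*e^(18*t) - 3*t^3*e^(12*t) + 3*t^3*e^(6*t) - t^3)

κ_3 = K^(3)(0) = 0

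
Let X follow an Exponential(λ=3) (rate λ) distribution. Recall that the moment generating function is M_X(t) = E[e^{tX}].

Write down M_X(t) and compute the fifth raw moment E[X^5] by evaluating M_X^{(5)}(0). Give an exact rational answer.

E[X^5] = M^(5)(0) = 40/81

M_X(t) = 3/(3 - t)
M^(5)(t) = 360/(t^6 - 18*t^5 + 135*t^4 - 540*t^3 + 1215*t^2 - 1458*t + 729)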